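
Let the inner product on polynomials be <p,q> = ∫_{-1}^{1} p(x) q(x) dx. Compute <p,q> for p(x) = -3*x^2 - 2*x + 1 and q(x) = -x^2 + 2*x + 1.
<p,q> = -32/15

Expand the product: p(x)·q(x) = 3*x^4 - 4*x^3 - 8*x^2 + 1.
∫_{-1}^{1} of each monomial x^k gives [2/(k+1) if k even, 0 if k odd]. Integrating term-by-term (or equivalently evaluating the antiderivative F(x) = 3*x^5/5 - x^4 - 8*x^3/3 + x at the endpoints):
  F(1) − F(−1) = -31/15 − (1/15) = -32/15.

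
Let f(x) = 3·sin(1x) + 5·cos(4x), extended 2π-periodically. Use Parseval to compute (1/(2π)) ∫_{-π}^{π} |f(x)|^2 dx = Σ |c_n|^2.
Σ |c_n|^2 = 17

Expand |f|^2 and use orthogonality of {sin(nx), cos(mx)} on [-π, π]:
  ∫_{-π}^{π} sin(nx)^2 dx = π, ∫ cos(mx)^2 dx = π, and cross terms integrate to 0.
So ∫_{-π}^{π} f(x)^2 dx = 3^2 · π + 5^2 · π = (9 + 25)π.
Divide by 2π: (9 + 25)/2 = 17.
By Parseval, this equals Σ |c_n|^2.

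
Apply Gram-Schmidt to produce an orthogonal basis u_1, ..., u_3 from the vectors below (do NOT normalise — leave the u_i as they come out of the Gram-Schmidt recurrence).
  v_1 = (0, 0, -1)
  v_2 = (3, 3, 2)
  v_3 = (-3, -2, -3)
Orthogonal basis:
  u_1 = (0, 0, -1)
  u_2 = (3, 3, 0)
  u_3 = (-1/2, 1/2, 0)

Apply the Gram-Schmidt recurrence
  u_1 = v_1
  u_i = v_i − Σ_{j<i} ((v_i · u_j) / (u_j · u_j)) · u_j.

Step by step this gives:
  u_1 = (0, 0, -1)
  u_2 = (3, 3, 0)
  u_3 = (-1/2, 1/2, 0)

Orthogonality check:
  u_2 · u_1 = 0 (should be 0)
  u_3 · u_1 = 0 (should be 0)
  u_3 · u_2 = 0 (should be 0)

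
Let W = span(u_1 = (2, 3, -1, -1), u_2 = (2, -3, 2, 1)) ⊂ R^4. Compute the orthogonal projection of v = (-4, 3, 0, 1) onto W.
proj_W(v) = (-368/103, 168/103, -176/103, -56/103)

Set up U = [u_1 | ... | u_2] ∈ R^(4×2). The projector onto W = col(U) is P = U (U^T U)^(-1) U^T.
Compute U^T U =
  [15, -8]
  [-8, 18],
and U^T v = (0, -16).
Solve U^T U · c = U^T v for the coefficients: c = (-64/103, -120/103). The projection is proj_W(v) = U c.
Check: (v - proj_W(v)) · u_1 = 0  (should be 0).
Check: (v - proj_W(v)) · u_2 = 0  (should be 0).
Result: proj_W(v) = (-368/103, 168/103, -176/103, -56/103).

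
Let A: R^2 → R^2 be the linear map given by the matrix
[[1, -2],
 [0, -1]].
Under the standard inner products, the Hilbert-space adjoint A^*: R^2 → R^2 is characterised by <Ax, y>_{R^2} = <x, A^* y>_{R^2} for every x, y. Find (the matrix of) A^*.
A^* = A^T =
[[1, 0],
 [-2, -1]]

For real matrices with standard dot products, the defining identity <Ax, y> = <x, A^* y> gives (Ax)^T y = x^T (A^*) y, i.e. x^T A^T y = x^T (A^*) y. Since this holds for all x, y, we must have A^* = A^T. Therefore
A^* =
[[1, 0],
 [-2, -1]].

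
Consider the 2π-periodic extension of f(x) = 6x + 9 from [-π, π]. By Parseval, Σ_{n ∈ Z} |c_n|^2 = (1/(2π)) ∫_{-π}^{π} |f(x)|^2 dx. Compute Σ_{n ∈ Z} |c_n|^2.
Σ |c_n|^2 = 12π^2 + 81

Expand and integrate term by term over [-π, π]:
  ∫ (6x)^2 dx = 36·(2π^3/3); ∫ 2·6·(9)·x dx = 0 (odd integrand); ∫ 9^2 dx = 81·2π.
So (1/(2π)) ∫_{-π}^{π} (6x + 9)^2 dx = 36π^2/3 + 81 = 12π^2 + 81.
Parseval ⇒ Σ |c_n|^2 = 12π^2 + 81.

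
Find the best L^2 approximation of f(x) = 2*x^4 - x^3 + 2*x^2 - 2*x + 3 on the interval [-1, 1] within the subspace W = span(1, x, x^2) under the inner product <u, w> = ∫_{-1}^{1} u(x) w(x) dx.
g(x) = 26*x^2/7 - 13*x/5 + 99/35

The best approximation g ∈ W is the orthogonal projection of f onto W. Writing g = a_0 + a_1 x + a_2 x^2, the coefficients solve the normal equations G · a = b where
  G_{ij} = <φ_i, φ_j> and b_i = <f, φ_i>, with φ_0 = 1, φ_1 = x, φ_2 = x^2.
G =
  [2, 0, 2/3]
  [0, 2/3, 0]
  [2/3, 0, 2/5],
b = (122/15, -26/15, 118/35).
Solving gives a_0 = 99/35, a_1 = -13/5, a_2 = 26/7, so
  g(x) = 26*x^2/7 - 13*x/5 + 99/35.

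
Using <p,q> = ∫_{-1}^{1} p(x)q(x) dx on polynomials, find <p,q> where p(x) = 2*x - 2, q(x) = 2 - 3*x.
<p,q> = -12

Expand the product: p(x)·q(x) = -6*x^2 + 10*x - 4.
∫_{-1}^{1} of each monomial x^k gives [2/(k+1) if k even, 0 if k odd]. Integrating term-by-term (or equivalently evaluating the antiderivative F(x) = -2*x^3 + 5*x^2 - 4*x at the endpoints):
  F(1) − F(−1) = -1 − (11) = -12.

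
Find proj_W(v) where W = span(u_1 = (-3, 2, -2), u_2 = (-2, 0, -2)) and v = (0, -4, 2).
proj_W(v) = (16/9, -28/9, 2/9)

Set up U = [u_1 | ... | u_2] ∈ R^(3×2). The projector onto W = col(U) is P = U (U^T U)^(-1) U^T.
Compute U^T U =
  [17, 10]
  [10, 8],
and U^T v = (-12, -4).
Solve U^T U · c = U^T v for the coefficients: c = (-14/9, 13/9). The projection is proj_W(v) = U c.
Check: (v - proj_W(v)) · u_1 = 0  (should be 0).
Check: (v - proj_W(v)) · u_2 = 0  (should be 0).
Result: proj_W(v) = (16/9, -28/9, 2/9).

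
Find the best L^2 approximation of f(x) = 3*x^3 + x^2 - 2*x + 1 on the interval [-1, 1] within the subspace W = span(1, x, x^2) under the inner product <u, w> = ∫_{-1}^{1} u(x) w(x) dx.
g(x) = x^2 - x/5 + 1

The best approximation g ∈ W is the orthogonal projection of f onto W. Writing g = a_0 + a_1 x + a_2 x^2, the coefficients solve the normal equations G · a = b where
  G_{ij} = <φ_i, φ_j> and b_i = <f, φ_i>, with φ_0 = 1, φ_1 = x, φ_2 = x^2.
G =
  [2, 0, 2/3]
  [0, 2/3, 0]
  [2/3, 0, 2/5],
b = (8/3, -2/15, 16/15).
Solving gives a_0 = 1, a_1 = -1/5, a_2 = 1, so
  g(x) = x^2 - x/5 + 1.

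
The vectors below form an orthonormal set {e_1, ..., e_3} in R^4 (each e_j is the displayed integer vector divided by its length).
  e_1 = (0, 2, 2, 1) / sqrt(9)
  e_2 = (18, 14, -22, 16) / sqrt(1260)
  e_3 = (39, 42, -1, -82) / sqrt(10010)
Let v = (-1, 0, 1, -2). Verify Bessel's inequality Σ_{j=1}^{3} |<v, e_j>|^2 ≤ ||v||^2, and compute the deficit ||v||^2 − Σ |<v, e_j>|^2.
Σ |<v, e_j>|^2 = 808/143; ||v||^2 = 6; deficit = 50/143

Write each e_j = u_j / sqrt(<u_j, u_j>) where u_j is the displayed integer vector. Then <v, e_j> = <v, u_j> / sqrt(<u_j, u_j>), so |<v, e_j>|^2 = <v, u_j>^2 / <u_j, u_j>.
Coefficients: <v, e_1> = 0/sqrt(9), <v, e_2> = -72/sqrt(1260), <v, e_3> = 124/sqrt(10010).
Square and sum: Σ |<v, e_j>|^2 = 808/143.
Compute ||v||^2 = v·v = 6.
Deficit = 6 − 808/143 = 50/143 ≥ 0, confirming Bessel's inequality. (The deficit equals ||v − Σ <v,e_j> e_j||^2, the squared distance from v to span{e_j}.)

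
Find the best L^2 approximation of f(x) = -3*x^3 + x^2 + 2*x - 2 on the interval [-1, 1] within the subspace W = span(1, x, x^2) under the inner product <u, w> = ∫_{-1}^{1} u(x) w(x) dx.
g(x) = x^2 + x/5 - 2

The best approximation g ∈ W is the orthogonal projection of f onto W. Writing g = a_0 + a_1 x + a_2 x^2, the coefficients solve the normal equations G · a = b where
  G_{ij} = <φ_i, φ_j> and b_i = <f, φ_i>, with φ_0 = 1, φ_1 = x, φ_2 = x^2.
G =
  [2, 0, 2/3]
  [0, 2/3, 0]
  [2/3, 0, 2/5],
b = (-10/3, 2/15, -14/15).
Solving gives a_0 = -2, a_1 = 1/5, a_2 = 1, so
  g(x) = x^2 + x/5 - 2.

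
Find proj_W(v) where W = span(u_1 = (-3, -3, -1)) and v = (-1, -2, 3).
proj_W(v) = (-18/19, -18/19, -6/19)

Set up U = [u_1 | ... | u_1] ∈ R^(3×1). The projector onto W = col(U) is P = U (U^T U)^(-1) U^T.
Compute U^T U =
  [19],
and U^T v = (6).
Solve U^T U · c = U^T v for the coefficients: c = (6/19). The projection is proj_W(v) = U c.
Check: (v - proj_W(v)) · u_1 = 0  (should be 0).
Result: proj_W(v) = (-18/19, -18/19, -6/19).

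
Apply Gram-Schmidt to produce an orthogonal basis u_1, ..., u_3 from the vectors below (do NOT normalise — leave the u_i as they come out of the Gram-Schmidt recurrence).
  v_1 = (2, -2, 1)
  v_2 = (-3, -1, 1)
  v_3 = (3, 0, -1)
Orthogonal basis:
  u_1 = (2, -2, 1)
  u_2 = (-7/3, -5/3, 4/3)
  u_3 = (-1/18, -5/18, -4/9)

Apply the Gram-Schmidt recurrence
  u_1 = v_1
  u_i = v_i − Σ_{j<i} ((v_i · u_j) / (u_j · u_j)) · u_j.

Step by step this gives:
  u_1 = (2, -2, 1)
  u_2 = (-7/3, -5/3, 4/3)
  u_3 = (-1/18, -5/18, -4/9)

Orthogonality check:
  u_2 · u_1 = 0 (should be 0)
  u_3 · u_1 = 0 (should be 0)
  u_3 · u_2 = 0 (should be 0)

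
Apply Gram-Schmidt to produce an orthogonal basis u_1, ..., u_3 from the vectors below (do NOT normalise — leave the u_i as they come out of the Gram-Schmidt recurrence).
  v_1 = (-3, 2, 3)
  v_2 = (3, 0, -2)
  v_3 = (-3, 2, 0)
Orthogonal basis:
  u_1 = (-3, 2, 3)
  u_2 = (21/22, 15/11, 1/22)
  u_3 = (-72/61, 54/61, -108/61)

Apply the Gram-Schmidt recurrence
  u_1 = v_1
  u_i = v_i − Σ_{j<i} ((v_i · u_j) / (u_j · u_j)) · u_j.

Step by step this gives:
  u_1 = (-3, 2, 3)
  u_2 = (21/22, 15/11, 1/22)
  u_3 = (-72/61, 54/61, -108/61)

Orthogonality check:
  u_2 · u_1 = 0 (should be 0)
  u_3 · u_1 = 0 (should be 0)
  u_3 · u_2 = 0 (should be 0)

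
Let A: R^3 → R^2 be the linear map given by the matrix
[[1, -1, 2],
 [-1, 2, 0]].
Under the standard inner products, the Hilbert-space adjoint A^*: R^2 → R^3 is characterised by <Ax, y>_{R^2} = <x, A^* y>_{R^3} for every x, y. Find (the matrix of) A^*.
A^* = A^T =
[[1, -1],
 [-1, 2],
 [2, 0]]

For real matrices with standard dot products, the defining identity <Ax, y> = <x, A^* y> gives (Ax)^T y = x^T (A^*) y, i.e. x^T A^T y = x^T (A^*) y. Since this holds for all x, y, we must have A^* = A^T. Therefore
A^* =
[[1, -1],
 [-1, 2],
 [2, 0]].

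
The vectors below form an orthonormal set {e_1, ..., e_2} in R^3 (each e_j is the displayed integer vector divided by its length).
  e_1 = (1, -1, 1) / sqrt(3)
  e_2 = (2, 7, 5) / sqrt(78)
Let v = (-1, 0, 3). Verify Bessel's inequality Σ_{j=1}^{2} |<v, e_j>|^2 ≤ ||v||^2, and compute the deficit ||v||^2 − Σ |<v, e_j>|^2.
Σ |<v, e_j>|^2 = 7/2; ||v||^2 = 10; deficit = 13/2

Write each e_j = u_j / sqrt(<u_j, u_j>) where u_j is the displayed integer vector. Then <v, e_j> = <v, u_j> / sqrt(<u_j, u_j>), so |<v, e_j>|^2 = <v, u_j>^2 / <u_j, u_j>.
Coefficients: <v, e_1> = 2/sqrt(3), <v, e_2> = 13/sqrt(78).
Square and sum: Σ |<v, e_j>|^2 = 7/2.
Compute ||v||^2 = v·v = 10.
Deficit = 10 − 7/2 = 13/2 ≥ 0, confirming Bessel's inequality. (The deficit equals ||v − Σ <v,e_j> e_j||^2, the squared distance from v to span{e_j}.)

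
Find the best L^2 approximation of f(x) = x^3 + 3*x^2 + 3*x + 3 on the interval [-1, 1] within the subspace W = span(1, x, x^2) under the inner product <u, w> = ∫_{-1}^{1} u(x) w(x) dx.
g(x) = 3*x^2 + 18*x/5 + 3

The best approximation g ∈ W is the orthogonal projection of f onto W. Writing g = a_0 + a_1 x + a_2 x^2, the coefficients solve the normal equations G · a = b where
  G_{ij} = <φ_i, φ_j> and b_i = <f, φ_i>, with φ_0 = 1, φ_1 = x, φ_2 = x^2.
G =
  [2, 0, 2/3]
  [0, 2/3, 0]
  [2/3, 0, 2/5],
b = (8, 12/5, 16/5).
Solving gives a_0 = 3, a_1 = 18/5, a_2 = 3, so
  g(x) = 3*x^2 + 18*x/5 + 3.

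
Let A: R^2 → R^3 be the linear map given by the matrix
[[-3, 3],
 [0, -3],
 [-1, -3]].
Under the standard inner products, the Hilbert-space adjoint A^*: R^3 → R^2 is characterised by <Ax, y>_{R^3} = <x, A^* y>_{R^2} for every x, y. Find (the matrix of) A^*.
A^* = A^T =
[[-3, 0, -1],
 [3, -3, -3]]

For real matrices with standard dot products, the defining identity <Ax, y> = <x, A^* y> gives (Ax)^T y = x^T (A^*) y, i.e. x^T A^T y = x^T (A^*) y. Since this holds for all x, y, we must have A^* = A^T. Therefore
A^* =
[[-3, 0, -1],
 [3, -3, -3]].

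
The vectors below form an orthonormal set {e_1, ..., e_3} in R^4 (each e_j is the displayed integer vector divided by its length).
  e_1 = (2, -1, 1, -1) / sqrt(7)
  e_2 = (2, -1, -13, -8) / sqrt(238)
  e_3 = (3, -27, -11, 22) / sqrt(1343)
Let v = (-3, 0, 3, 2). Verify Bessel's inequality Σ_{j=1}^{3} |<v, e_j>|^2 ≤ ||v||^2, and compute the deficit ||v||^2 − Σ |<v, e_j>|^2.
Σ |<v, e_j>|^2 = 3035/158; ||v||^2 = 22; deficit = 441/158

Write each e_j = u_j / sqrt(<u_j, u_j>) where u_j is the displayed integer vector. Then <v, e_j> = <v, u_j> / sqrt(<u_j, u_j>), so |<v, e_j>|^2 = <v, u_j>^2 / <u_j, u_j>.
Coefficients: <v, e_1> = -5/sqrt(7), <v, e_2> = -61/sqrt(238), <v, e_3> = 2/sqrt(1343).
Square and sum: Σ |<v, e_j>|^2 = 3035/158.
Compute ||v||^2 = v·v = 22.
Deficit = 22 − 3035/158 = 441/158 ≥ 0, confirming Bessel's inequality. (The deficit equals ||v − Σ <v,e_j> e_j||^2, the squared distance from v to span{e_j}.)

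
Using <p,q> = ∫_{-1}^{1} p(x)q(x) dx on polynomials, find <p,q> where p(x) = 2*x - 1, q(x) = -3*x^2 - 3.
<p,q> = 8

Expand the product: p(x)·q(x) = -6*x^3 + 3*x^2 - 6*x + 3.
∫_{-1}^{1} of each monomial x^k gives [2/(k+1) if k even, 0 if k odd]. Integrating term-by-term (or equivalently evaluating the antiderivative F(x) = -3*x^4/2 + x^3 - 3*x^2 + 3*x at the endpoints):
  F(1) − F(−1) = -1/2 − (-17/2) = 8.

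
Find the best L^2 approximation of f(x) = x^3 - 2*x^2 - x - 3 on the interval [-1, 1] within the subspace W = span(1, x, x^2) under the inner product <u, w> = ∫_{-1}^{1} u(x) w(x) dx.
g(x) = -2*x^2 - 2*x/5 - 3

The best approximation g ∈ W is the orthogonal projection of f onto W. Writing g = a_0 + a_1 x + a_2 x^2, the coefficients solve the normal equations G · a = b where
  G_{ij} = <φ_i, φ_j> and b_i = <f, φ_i>, with φ_0 = 1, φ_1 = x, φ_2 = x^2.
G =
  [2, 0, 2/3]
  [0, 2/3, 0]
  [2/3, 0, 2/5],
b = (-22/3, -4/15, -14/5).
Solving gives a_0 = -3, a_1 = -2/5, a_2 = -2, so
  g(x) = -2*x^2 - 2*x/5 - 3.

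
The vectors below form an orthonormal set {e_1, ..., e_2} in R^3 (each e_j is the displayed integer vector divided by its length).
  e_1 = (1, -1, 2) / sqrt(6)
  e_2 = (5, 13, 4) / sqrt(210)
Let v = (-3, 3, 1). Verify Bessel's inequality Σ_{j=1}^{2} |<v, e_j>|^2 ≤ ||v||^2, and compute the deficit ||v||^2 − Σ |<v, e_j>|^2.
Σ |<v, e_j>|^2 = 32/5; ||v||^2 = 19; deficit = 63/5

Write each e_j = u_j / sqrt(<u_j, u_j>) where u_j is the displayed integer vector. Then <v, e_j> = <v, u_j> / sqrt(<u_j, u_j>), so |<v, e_j>|^2 = <v, u_j>^2 / <u_j, u_j>.
Coefficients: <v, e_1> = -4/sqrt(6), <v, e_2> = 28/sqrt(210).
Square and sum: Σ |<v, e_j>|^2 = 32/5.
Compute ||v||^2 = v·v = 19.
Deficit = 19 − 32/5 = 63/5 ≥ 0, confirming Bessel's inequality. (The deficit equals ||v − Σ <v,e_j> e_j||^2, the squared distance from v to span{e_j}.)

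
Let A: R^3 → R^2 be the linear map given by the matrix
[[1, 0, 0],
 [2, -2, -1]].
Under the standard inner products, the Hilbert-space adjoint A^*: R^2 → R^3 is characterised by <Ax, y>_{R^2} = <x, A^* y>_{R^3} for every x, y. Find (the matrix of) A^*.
A^* = A^T =
[[1, 2],
 [0, -2],
 [0, -1]]

For real matrices with standard dot products, the defining identity <Ax, y> = <x, A^* y> gives (Ax)^T y = x^T (A^*) y, i.e. x^T A^T y = x^T (A^*) y. Since this holds for all x, y, we must have A^* = A^T. Therefore
A^* =
[[1, 2],
 [0, -2],
 [0, -1]].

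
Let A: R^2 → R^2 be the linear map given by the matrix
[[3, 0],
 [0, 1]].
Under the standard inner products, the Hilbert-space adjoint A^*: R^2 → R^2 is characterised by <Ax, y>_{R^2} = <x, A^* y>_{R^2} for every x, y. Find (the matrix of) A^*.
A^* = A^T =
[[3, 0],
 [0, 1]]

For real matrices with standard dot products, the defining identity <Ax, y> = <x, A^* y> gives (Ax)^T y = x^T (A^*) y, i.e. x^T A^T y = x^T (A^*) y. Since this holds for all x, y, we must have A^* = A^T. Therefore
A^* =
[[3, 0],
 [0, 1]].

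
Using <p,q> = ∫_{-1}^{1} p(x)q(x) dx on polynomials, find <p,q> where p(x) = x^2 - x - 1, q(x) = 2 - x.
<p,q> = -2

Expand the product: p(x)·q(x) = -x^3 + 3*x^2 - x - 2.
∫_{-1}^{1} of each monomial x^k gives [2/(k+1) if k even, 0 if k odd]. Integrating term-by-term (or equivalently evaluating the antiderivative F(x) = -x^4/4 + x^3 - x^2/2 - 2*x at the endpoints):
  F(1) − F(−1) = -7/4 − (1/4) = -2.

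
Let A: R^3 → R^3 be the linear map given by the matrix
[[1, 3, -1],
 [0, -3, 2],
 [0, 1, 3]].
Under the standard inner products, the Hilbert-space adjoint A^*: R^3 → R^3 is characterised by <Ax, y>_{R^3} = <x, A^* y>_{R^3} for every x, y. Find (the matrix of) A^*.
A^* = A^T =
[[1, 0, 0],
 [3, -3, 1],
 [-1, 2, 3]]

For real matrices with standard dot products, the defining identity <Ax, y> = <x, A^* y> gives (Ax)^T y = x^T (A^*) y, i.e. x^T A^T y = x^T (A^*) y. Since this holds for all x, y, we must have A^* = A^T. Therefore
A^* =
[[1, 0, 0],
 [3, -3, 1],
 [-1, 2, 3]].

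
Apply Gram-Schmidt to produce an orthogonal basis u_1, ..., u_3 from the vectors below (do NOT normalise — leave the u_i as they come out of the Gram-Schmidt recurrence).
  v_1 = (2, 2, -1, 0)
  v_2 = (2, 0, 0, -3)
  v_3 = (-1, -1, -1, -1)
Orthogonal basis:
  u_1 = (2, 2, -1, 0)
  u_2 = (10/9, -8/9, 4/9, -3)
  u_3 = (-57/101, -15/101, -144/101, -38/101)

Apply the Gram-Schmidt recurrence
  u_1 = v_1
  u_i = v_i − Σ_{j<i} ((v_i · u_j) / (u_j · u_j)) · u_j.

Step by step this gives:
  u_1 = (2, 2, -1, 0)
  u_2 = (10/9, -8/9, 4/9, -3)
  u_3 = (-57/101, -15/101, -144/101, -38/101)

Orthogonality check:
  u_2 · u_1 = 0 (should be 0)
  u_3 · u_1 = 0 (should be 0)
  u_3 · u_2 = 0 (should be 0)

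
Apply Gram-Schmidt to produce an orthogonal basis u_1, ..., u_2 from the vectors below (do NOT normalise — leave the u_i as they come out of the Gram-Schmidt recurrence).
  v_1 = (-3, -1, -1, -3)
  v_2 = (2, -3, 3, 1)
Orthogonal basis:
  u_1 = (-3, -1, -1, -3)
  u_2 = (13/20, -69/20, 51/20, -7/20)

Apply the Gram-Schmidt recurrence
  u_1 = v_1
  u_i = v_i − Σ_{j<i} ((v_i · u_j) / (u_j · u_j)) · u_j.

Step by step this gives:
  u_1 = (-3, -1, -1, -3)
  u_2 = (13/20, -69/20, 51/20, -7/20)

Orthogonality check:
  u_2 · u_1 = 0 (should be 0)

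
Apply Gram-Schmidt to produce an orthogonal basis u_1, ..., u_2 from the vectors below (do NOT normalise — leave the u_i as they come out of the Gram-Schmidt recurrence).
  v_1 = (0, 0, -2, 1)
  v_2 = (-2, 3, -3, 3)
Orthogonal basis:
  u_1 = (0, 0, -2, 1)
  u_2 = (-2, 3, 3/5, 6/5)

Apply the Gram-Schmidt recurrence
  u_1 = v_1
  u_i = v_i − Σ_{j<i} ((v_i · u_j) / (u_j · u_j)) · u_j.

Step by step this gives:
  u_1 = (0, 0, -2, 1)
  u_2 = (-2, 3, 3/5, 6/5)

Orthogonality check:
  u_2 · u_1 = 0 (should be 0)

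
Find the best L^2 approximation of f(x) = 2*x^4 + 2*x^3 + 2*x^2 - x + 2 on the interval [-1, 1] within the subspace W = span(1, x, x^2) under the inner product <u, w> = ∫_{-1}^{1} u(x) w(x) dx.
g(x) = 26*x^2/7 + x/5 + 64/35

The best approximation g ∈ W is the orthogonal projection of f onto W. Writing g = a_0 + a_1 x + a_2 x^2, the coefficients solve the normal equations G · a = b where
  G_{ij} = <φ_i, φ_j> and b_i = <f, φ_i>, with φ_0 = 1, φ_1 = x, φ_2 = x^2.
G =
  [2, 0, 2/3]
  [0, 2/3, 0]
  [2/3, 0, 2/5],
b = (92/15, 2/15, 284/105).
Solving gives a_0 = 64/35, a_1 = 1/5, a_2 = 26/7, so
  g(x) = 26*x^2/7 + x/5 + 64/35.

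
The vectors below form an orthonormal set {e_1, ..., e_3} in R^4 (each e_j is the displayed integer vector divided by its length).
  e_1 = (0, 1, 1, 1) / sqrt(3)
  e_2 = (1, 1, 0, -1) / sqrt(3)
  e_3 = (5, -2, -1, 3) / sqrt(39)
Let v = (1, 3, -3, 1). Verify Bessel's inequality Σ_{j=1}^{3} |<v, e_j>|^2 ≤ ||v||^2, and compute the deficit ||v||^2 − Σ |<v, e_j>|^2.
Σ |<v, e_j>|^2 = 155/39; ||v||^2 = 20; deficit = 625/39

Write each e_j = u_j / sqrt(<u_j, u_j>) where u_j is the displayed integer vector. Then <v, e_j> = <v, u_j> / sqrt(<u_j, u_j>), so |<v, e_j>|^2 = <v, u_j>^2 / <u_j, u_j>.
Coefficients: <v, e_1> = 1/sqrt(3), <v, e_2> = 3/sqrt(3), <v, e_3> = 5/sqrt(39).
Square and sum: Σ |<v, e_j>|^2 = 155/39.
Compute ||v||^2 = v·v = 20.
Deficit = 20 − 155/39 = 625/39 ≥ 0, confirming Bessel's inequality. (The deficit equals ||v − Σ <v,e_j> e_j||^2, the squared distance from v to span{e_j}.)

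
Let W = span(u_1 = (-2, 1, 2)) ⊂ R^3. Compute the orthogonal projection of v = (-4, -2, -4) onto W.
proj_W(v) = (4/9, -2/9, -4/9)

Set up U = [u_1 | ... | u_1] ∈ R^(3×1). The projector onto W = col(U) is P = U (U^T U)^(-1) U^T.
Compute U^T U =
  [9],
and U^T v = (-2).
Solve U^T U · c = U^T v for the coefficients: c = (-2/9). The projection is proj_W(v) = U c.
Check: (v - proj_W(v)) · u_1 = 0  (should be 0).
Result: proj_W(v) = (4/9, -2/9, -4/9).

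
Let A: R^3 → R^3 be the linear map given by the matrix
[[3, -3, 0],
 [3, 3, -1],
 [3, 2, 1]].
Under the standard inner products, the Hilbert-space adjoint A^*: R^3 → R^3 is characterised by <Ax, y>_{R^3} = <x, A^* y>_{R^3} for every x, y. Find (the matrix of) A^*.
A^* = A^T =
[[3, 3, 3],
 [-3, 3, 2],
 [0, -1, 1]]

For real matrices with standard dot products, the defining identity <Ax, y> = <x, A^* y> gives (Ax)^T y = x^T (A^*) y, i.e. x^T A^T y = x^T (A^*) y. Since this holds for all x, y, we must have A^* = A^T. Therefore
A^* =
[[3, 3, 3],
 [-3, 3, 2],
 [0, -1, 1]].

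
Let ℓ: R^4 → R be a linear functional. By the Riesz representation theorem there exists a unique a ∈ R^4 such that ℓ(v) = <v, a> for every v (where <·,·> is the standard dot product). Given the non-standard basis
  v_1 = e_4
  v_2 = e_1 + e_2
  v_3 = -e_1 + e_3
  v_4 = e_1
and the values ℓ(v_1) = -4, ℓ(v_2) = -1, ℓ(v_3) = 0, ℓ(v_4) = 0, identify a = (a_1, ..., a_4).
a = (0, -1, 0, -4)

Write a = (a_1, ..., a_4) in the standard basis. For each basis vector v_i, ℓ(v_i) = <v_i, a> is a linear equation in the a_j's. Collect the n equations into a matrix system V a = ℓ, where row i of V is v_i (expressed in the standard basis). Since V is invertible (lower-triangular with 1s on the diagonal, up to permutation), solve by back-substitution:
  V =
[[0, 0, 0, 1],
 [1, 1, 0, 0],
 [-1, 0, 1, 0],
 [1, 0, 0, 0]]
  V a = (-4, -1, 0, 0)
Solving gives a = (0, -1, 0, -4).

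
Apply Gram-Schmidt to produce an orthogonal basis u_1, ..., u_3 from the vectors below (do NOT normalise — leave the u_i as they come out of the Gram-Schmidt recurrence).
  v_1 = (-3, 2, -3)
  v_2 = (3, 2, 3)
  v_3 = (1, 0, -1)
Orthogonal basis:
  u_1 = (-3, 2, -3)
  u_2 = (12/11, 36/11, 12/11)
  u_3 = (1, 0, -1)

Apply the Gram-Schmidt recurrence
  u_1 = v_1
  u_i = v_i − Σ_{j<i} ((v_i · u_j) / (u_j · u_j)) · u_j.

Step by step this gives:
  u_1 = (-3, 2, -3)
  u_2 = (12/11, 36/11, 12/11)
  u_3 = (1, 0, -1)

Orthogonality check:
  u_2 · u_1 = 0 (should be 0)
  u_3 · u_1 = 0 (should be 0)
  u_3 · u_2 = 0 (should be 0)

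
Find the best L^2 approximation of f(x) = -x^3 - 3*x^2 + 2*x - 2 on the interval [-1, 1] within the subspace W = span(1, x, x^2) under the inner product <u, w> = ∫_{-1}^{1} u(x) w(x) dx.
g(x) = -3*x^2 + 7*x/5 - 2

The best approximation g ∈ W is the orthogonal projection of f onto W. Writing g = a_0 + a_1 x + a_2 x^2, the coefficients solve the normal equations G · a = b where
  G_{ij} = <φ_i, φ_j> and b_i = <f, φ_i>, with φ_0 = 1, φ_1 = x, φ_2 = x^2.
G =
  [2, 0, 2/3]
  [0, 2/3, 0]
  [2/3, 0, 2/5],
b = (-6, 14/15, -38/15).
Solving gives a_0 = -2, a_1 = 7/5, a_2 = -3, so
  g(x) = -3*x^2 + 7*x/5 - 2.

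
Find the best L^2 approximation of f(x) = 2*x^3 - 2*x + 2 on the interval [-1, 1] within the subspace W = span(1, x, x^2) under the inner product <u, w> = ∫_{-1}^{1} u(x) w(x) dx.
g(x) = 2 - 4*x/5

The best approximation g ∈ W is the orthogonal projection of f onto W. Writing g = a_0 + a_1 x + a_2 x^2, the coefficients solve the normal equations G · a = b where
  G_{ij} = <φ_i, φ_j> and b_i = <f, φ_i>, with φ_0 = 1, φ_1 = x, φ_2 = x^2.
G =
  [2, 0, 2/3]
  [0, 2/3, 0]
  [2/3, 0, 2/5],
b = (4, -8/15, 4/3).
Solving gives a_0 = 2, a_1 = -4/5, a_2 = 0, so
  g(x) = 2 - 4*x/5.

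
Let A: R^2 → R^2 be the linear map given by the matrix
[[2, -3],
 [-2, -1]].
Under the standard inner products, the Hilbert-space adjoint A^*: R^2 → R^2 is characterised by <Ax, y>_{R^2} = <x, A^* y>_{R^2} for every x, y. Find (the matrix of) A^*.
A^* = A^T =
[[2, -2],
 [-3, -1]]

For real matrices with standard dot products, the defining identity <Ax, y> = <x, A^* y> gives (Ax)^T y = x^T (A^*) y, i.e. x^T A^T y = x^T (A^*) y. Since this holds for all x, y, we must have A^* = A^T. Therefore
A^* =
[[2, -2],
 [-3, -1]].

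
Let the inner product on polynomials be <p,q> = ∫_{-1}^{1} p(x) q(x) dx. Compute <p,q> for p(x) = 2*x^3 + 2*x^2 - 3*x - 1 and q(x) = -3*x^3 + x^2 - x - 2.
<p,q> = 478/105

Expand the product: p(x)·q(x) = -6*x^6 - 4*x^5 + 9*x^4 - 6*x^3 - 2*x^2 + 7*x + 2.
∫_{-1}^{1} of each monomial x^k gives [2/(k+1) if k even, 0 if k odd]. Integrating term-by-term (or equivalently evaluating the antiderivative F(x) = -6*x^7/7 - 2*x^6/3 + 9*x^5/5 - 3*x^4/2 - 2*x^3/3 + 7*x^2/2 + 2*x at the endpoints):
  F(1) − F(−1) = 379/105 − (-33/35) = 478/105.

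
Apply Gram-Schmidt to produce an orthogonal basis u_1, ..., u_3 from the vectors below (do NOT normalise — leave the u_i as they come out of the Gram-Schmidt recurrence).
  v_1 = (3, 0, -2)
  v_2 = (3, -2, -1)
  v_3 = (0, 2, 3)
Orthogonal basis:
  u_1 = (3, 0, -2)
  u_2 = (6/13, -2, 9/13)
  u_3 = (96/61, 72/61, 144/61)

Apply the Gram-Schmidt recurrence
  u_1 = v_1
  u_i = v_i − Σ_{j<i} ((v_i · u_j) / (u_j · u_j)) · u_j.

Step by step this gives:
  u_1 = (3, 0, -2)
  u_2 = (6/13, -2, 9/13)
  u_3 = (96/61, 72/61, 144/61)

Orthogonality check:
  u_2 · u_1 = 0 (should be 0)
  u_3 · u_1 = 0 (should be 0)
  u_3 · u_2 = 0 (should be 0)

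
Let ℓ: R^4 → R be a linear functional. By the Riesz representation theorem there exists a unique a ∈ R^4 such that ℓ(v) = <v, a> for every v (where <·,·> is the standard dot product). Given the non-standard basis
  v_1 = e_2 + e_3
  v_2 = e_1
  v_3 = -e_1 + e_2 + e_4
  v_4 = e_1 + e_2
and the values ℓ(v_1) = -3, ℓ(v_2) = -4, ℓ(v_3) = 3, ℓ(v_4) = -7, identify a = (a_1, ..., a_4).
a = (-4, -3, 0, 2)

Write a = (a_1, ..., a_4) in the standard basis. For each basis vector v_i, ℓ(v_i) = <v_i, a> is a linear equation in the a_j's. Collect the n equations into a matrix system V a = ℓ, where row i of V is v_i (expressed in the standard basis). Since V is invertible (lower-triangular with 1s on the diagonal, up to permutation), solve by back-substitution:
  V =
[[0, 1, 1, 0],
 [1, 0, 0, 0],
 [-1, 1, 0, 1],
 [1, 1, 0, 0]]
  V a = (-3, -4, 3, -7)
Solving gives a = (-4, -3, 0, 2).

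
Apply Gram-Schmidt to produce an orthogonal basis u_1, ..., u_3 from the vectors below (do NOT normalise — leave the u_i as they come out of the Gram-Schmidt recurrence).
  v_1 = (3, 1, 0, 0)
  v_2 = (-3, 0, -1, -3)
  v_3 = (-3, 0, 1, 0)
Orthogonal basis:
  u_1 = (3, 1, 0, 0)
  u_2 = (-3/10, 9/10, -1, -3)
  u_3 = (-33/109, 99/109, 108/109, -3/109)

Apply the Gram-Schmidt recurrence
  u_1 = v_1
  u_i = v_i − Σ_{j<i} ((v_i · u_j) / (u_j · u_j)) · u_j.

Step by step this gives:
  u_1 = (3, 1, 0, 0)
  u_2 = (-3/10, 9/10, -1, -3)
  u_3 = (-33/109, 99/109, 108/109, -3/109)

Orthogonality check:
  u_2 · u_1 = 0 (should be 0)
  u_3 · u_1 = 0 (should be 0)
  u_3 · u_2 = 0 (should be 0)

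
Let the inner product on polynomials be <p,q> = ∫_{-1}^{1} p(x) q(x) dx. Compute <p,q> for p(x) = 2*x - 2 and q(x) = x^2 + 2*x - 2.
<p,q> = 28/3

Expand the product: p(x)·q(x) = 2*x^3 + 2*x^2 - 8*x + 4.
∫_{-1}^{1} of each monomial x^k gives [2/(k+1) if k even, 0 if k odd]. Integrating term-by-term (or equivalently evaluating the antiderivative F(x) = x^4/2 + 2*x^3/3 - 4*x^2 + 4*x at the endpoints):
  F(1) − F(−1) = 7/6 − (-49/6) = 28/3.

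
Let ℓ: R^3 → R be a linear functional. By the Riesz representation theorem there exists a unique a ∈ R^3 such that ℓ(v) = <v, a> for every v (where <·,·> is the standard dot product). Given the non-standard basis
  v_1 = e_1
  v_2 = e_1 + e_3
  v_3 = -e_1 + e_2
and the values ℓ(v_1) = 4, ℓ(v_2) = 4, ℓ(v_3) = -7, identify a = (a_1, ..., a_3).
a = (4, -3, 0)

Write a = (a_1, ..., a_3) in the standard basis. For each basis vector v_i, ℓ(v_i) = <v_i, a> is a linear equation in the a_j's. Collect the n equations into a matrix system V a = ℓ, where row i of V is v_i (expressed in the standard basis). Since V is invertible (lower-triangular with 1s on the diagonal, up to permutation), solve by back-substitution:
  V =
[[1, 0, 0],
 [1, 0, 1],
 [-1, 1, 0]]
  V a = (4, 4, -7)
Solving gives a = (4, -3, 0).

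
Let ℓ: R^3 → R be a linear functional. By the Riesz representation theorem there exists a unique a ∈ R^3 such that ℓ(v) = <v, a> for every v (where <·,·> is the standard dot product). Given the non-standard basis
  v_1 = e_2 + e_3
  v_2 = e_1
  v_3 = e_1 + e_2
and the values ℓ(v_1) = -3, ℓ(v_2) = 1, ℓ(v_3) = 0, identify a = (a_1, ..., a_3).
a = (1, -1, -2)

Write a = (a_1, ..., a_3) in the standard basis. For each basis vector v_i, ℓ(v_i) = <v_i, a> is a linear equation in the a_j's. Collect the n equations into a matrix system V a = ℓ, where row i of V is v_i (expressed in the standard basis). Since V is invertible (lower-triangular with 1s on the diagonal, up to permutation), solve by back-substitution:
  V =
[[0, 1, 1],
 [1, 0, 0],
 [1, 1, 0]]
  V a = (-3, 1, 0)
Solving gives a = (1, -1, -2).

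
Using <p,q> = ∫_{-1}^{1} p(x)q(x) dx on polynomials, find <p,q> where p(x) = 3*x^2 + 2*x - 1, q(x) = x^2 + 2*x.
<p,q> = 16/5

Expand the product: p(x)·q(x) = 3*x^4 + 8*x^3 + 3*x^2 - 2*x.
∫_{-1}^{1} of each monomial x^k gives [2/(k+1) if k even, 0 if k odd]. Integrating term-by-term (or equivalently evaluating the antiderivative F(x) = 3*x^5/5 + 2*x^4 + x^3 - x^2 at the endpoints):
  F(1) − F(−1) = 13/5 − (-3/5) = 16/5.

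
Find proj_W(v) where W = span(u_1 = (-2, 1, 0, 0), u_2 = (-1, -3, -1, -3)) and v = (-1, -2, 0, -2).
proj_W(v) = (-91/99, -182/99, -65/99, -65/33)

Set up U = [u_1 | ... | u_2] ∈ R^(4×2). The projector onto W = col(U) is P = U (U^T U)^(-1) U^T.
Compute U^T U =
  [5, -1]
  [-1, 20],
and U^T v = (0, 13).
Solve U^T U · c = U^T v for the coefficients: c = (13/99, 65/99). The projection is proj_W(v) = U c.
Check: (v - proj_W(v)) · u_1 = 0  (should be 0).
Check: (v - proj_W(v)) · u_2 = 0  (should be 0).
Result: proj_W(v) = (-91/99, -182/99, -65/99, -65/33).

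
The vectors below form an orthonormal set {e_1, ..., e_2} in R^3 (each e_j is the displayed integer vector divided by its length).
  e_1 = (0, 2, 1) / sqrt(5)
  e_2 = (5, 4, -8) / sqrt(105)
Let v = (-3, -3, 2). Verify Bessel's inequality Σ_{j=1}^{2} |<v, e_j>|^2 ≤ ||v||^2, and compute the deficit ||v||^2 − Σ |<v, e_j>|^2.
Σ |<v, e_j>|^2 = 437/21; ||v||^2 = 22; deficit = 25/21

Write each e_j = u_j / sqrt(<u_j, u_j>) where u_j is the displayed integer vector. Then <v, e_j> = <v, u_j> / sqrt(<u_j, u_j>), so |<v, e_j>|^2 = <v, u_j>^2 / <u_j, u_j>.
Coefficients: <v, e_1> = -4/sqrt(5), <v, e_2> = -43/sqrt(105).
Square and sum: Σ |<v, e_j>|^2 = 437/21.
Compute ||v||^2 = v·v = 22.
Deficit = 22 − 437/21 = 25/21 ≥ 0, confirming Bessel's inequality. (The deficit equals ||v − Σ <v,e_j> e_j||^2, the squared distance from v to span{e_j}.)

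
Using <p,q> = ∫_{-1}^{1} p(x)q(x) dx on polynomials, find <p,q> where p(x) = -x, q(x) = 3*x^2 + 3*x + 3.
<p,q> = -2

Expand the product: p(x)·q(x) = -3*x^3 - 3*x^2 - 3*x.
∫_{-1}^{1} of each monomial x^k gives [2/(k+1) if k even, 0 if k odd]. Integrating term-by-term (or equivalently evaluating the antiderivative F(x) = -3*x^4/4 - x^3 - 3*x^2/2 at the endpoints):
  F(1) − F(−1) = -13/4 − (-5/4) = -2.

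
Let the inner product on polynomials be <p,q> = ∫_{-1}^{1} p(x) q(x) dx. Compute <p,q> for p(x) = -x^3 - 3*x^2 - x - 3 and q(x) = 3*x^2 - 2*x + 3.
<p,q> = -472/15

Expand the product: p(x)·q(x) = -3*x^5 - 7*x^4 - 16*x^2 + 3*x - 9.
∫_{-1}^{1} of each monomial x^k gives [2/(k+1) if k even, 0 if k odd]. Integrating term-by-term (or equivalently evaluating the antiderivative F(x) = -x^6/2 - 7*x^5/5 - 16*x^3/3 + 3*x^2/2 - 9*x at the endpoints):
  F(1) − F(−1) = -221/15 − (251/15) = -472/15.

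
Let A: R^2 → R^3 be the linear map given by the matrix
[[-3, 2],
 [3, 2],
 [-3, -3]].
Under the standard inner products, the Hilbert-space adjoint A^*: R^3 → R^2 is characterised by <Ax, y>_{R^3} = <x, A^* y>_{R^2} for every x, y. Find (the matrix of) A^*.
A^* = A^T =
[[-3, 3, -3],
 [2, 2, -3]]

For real matrices with standard dot products, the defining identity <Ax, y> = <x, A^* y> gives (Ax)^T y = x^T (A^*) y, i.e. x^T A^T y = x^T (A^*) y. Since this holds for all x, y, we must have A^* = A^T. Therefore
A^* =
[[-3, 3, -3],
 [2, 2, -3]].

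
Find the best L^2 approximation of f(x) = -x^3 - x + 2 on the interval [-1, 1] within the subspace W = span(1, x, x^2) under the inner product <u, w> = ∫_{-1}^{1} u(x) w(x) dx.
g(x) = 2 - 8*x/5

The best approximation g ∈ W is the orthogonal projection of f onto W. Writing g = a_0 + a_1 x + a_2 x^2, the coefficients solve the normal equations G · a = b where
  G_{ij} = <φ_i, φ_j> and b_i = <f, φ_i>, with φ_0 = 1, φ_1 = x, φ_2 = x^2.
G =
  [2, 0, 2/3]
  [0, 2/3, 0]
  [2/3, 0, 2/5],
b = (4, -16/15, 4/3).
Solving gives a_0 = 2, a_1 = -8/5, a_2 = 0, so
  g(x) = 2 - 8*x/5.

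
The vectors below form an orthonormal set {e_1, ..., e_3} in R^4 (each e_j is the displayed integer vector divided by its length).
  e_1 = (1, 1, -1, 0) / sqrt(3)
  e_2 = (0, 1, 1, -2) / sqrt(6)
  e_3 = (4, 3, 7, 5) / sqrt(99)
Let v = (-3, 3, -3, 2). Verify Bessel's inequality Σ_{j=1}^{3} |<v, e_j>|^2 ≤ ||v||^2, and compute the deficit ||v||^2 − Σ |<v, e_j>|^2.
Σ |<v, e_j>|^2 = 757/99; ||v||^2 = 31; deficit = 2312/99

Write each e_j = u_j / sqrt(<u_j, u_j>) where u_j is the displayed integer vector. Then <v, e_j> = <v, u_j> / sqrt(<u_j, u_j>), so |<v, e_j>|^2 = <v, u_j>^2 / <u_j, u_j>.
Coefficients: <v, e_1> = 3/sqrt(3), <v, e_2> = -4/sqrt(6), <v, e_3> = -14/sqrt(99).
Square and sum: Σ |<v, e_j>|^2 = 757/99.
Compute ||v||^2 = v·v = 31.
Deficit = 31 − 757/99 = 2312/99 ≥ 0, confirming Bessel's inequality. (The deficit equals ||v − Σ <v,e_j> e_j||^2, the squared distance from v to span{e_j}.)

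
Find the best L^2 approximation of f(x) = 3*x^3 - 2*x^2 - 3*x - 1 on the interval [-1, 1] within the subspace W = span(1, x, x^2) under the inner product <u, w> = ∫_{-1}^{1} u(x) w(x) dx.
g(x) = -2*x^2 - 6*x/5 - 1

The best approximation g ∈ W is the orthogonal projection of f onto W. Writing g = a_0 + a_1 x + a_2 x^2, the coefficients solve the normal equations G · a = b where
  G_{ij} = <φ_i, φ_j> and b_i = <f, φ_i>, with φ_0 = 1, φ_1 = x, φ_2 = x^2.
G =
  [2, 0, 2/3]
  [0, 2/3, 0]
  [2/3, 0, 2/5],
b = (-10/3, -4/5, -22/15).
Solving gives a_0 = -1, a_1 = -6/5, a_2 = -2, so
  g(x) = -2*x^2 - 6*x/5 - 1.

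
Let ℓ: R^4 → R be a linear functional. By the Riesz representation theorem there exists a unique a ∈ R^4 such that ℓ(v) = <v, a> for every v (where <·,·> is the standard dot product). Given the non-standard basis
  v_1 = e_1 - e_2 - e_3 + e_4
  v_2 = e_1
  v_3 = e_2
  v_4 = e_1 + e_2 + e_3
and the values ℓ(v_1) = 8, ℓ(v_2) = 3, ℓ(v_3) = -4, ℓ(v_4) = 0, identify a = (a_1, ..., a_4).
a = (3, -4, 1, 2)

Write a = (a_1, ..., a_4) in the standard basis. For each basis vector v_i, ℓ(v_i) = <v_i, a> is a linear equation in the a_j's. Collect the n equations into a matrix system V a = ℓ, where row i of V is v_i (expressed in the standard basis). Since V is invertible (lower-triangular with 1s on the diagonal, up to permutation), solve by back-substitution:
  V =
[[1, -1, -1, 1],
 [1, 0, 0, 0],
 [0, 1, 0, 0],
 [1, 1, 1, 0]]
  V a = (8, 3, -4, 0)
Solving gives a = (3, -4, 1, 2).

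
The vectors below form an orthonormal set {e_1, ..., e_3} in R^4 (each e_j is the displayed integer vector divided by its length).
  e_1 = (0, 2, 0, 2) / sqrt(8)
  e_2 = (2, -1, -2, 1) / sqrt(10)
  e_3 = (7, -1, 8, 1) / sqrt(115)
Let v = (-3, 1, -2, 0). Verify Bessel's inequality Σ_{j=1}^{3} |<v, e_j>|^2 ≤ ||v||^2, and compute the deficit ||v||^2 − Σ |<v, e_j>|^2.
Σ |<v, e_j>|^2 = 321/23; ||v||^2 = 14; deficit = 1/23

Write each e_j = u_j / sqrt(<u_j, u_j>) where u_j is the displayed integer vector. Then <v, e_j> = <v, u_j> / sqrt(<u_j, u_j>), so |<v, e_j>|^2 = <v, u_j>^2 / <u_j, u_j>.
Coefficients: <v, e_1> = 2/sqrt(8), <v, e_2> = -3/sqrt(10), <v, e_3> = -38/sqrt(115).
Square and sum: Σ |<v, e_j>|^2 = 321/23.
Compute ||v||^2 = v·v = 14.
Deficit = 14 − 321/23 = 1/23 ≥ 0, confirming Bessel's inequality. (The deficit equals ||v − Σ <v,e_j> e_j||^2, the squared distance from v to span{e_j}.)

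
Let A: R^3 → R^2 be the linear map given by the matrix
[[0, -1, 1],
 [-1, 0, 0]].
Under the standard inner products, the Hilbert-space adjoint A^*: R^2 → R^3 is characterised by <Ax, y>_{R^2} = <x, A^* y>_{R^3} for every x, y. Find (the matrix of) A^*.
A^* = A^T =
[[0, -1],
 [-1, 0],
 [1, 0]]

For real matrices with standard dot products, the defining identity <Ax, y> = <x, A^* y> gives (Ax)^T y = x^T (A^*) y, i.e. x^T A^T y = x^T (A^*) y. Since this holds for all x, y, we must have A^* = A^T. Therefore
A^* =
[[0, -1],
 [-1, 0],
 [1, 0]].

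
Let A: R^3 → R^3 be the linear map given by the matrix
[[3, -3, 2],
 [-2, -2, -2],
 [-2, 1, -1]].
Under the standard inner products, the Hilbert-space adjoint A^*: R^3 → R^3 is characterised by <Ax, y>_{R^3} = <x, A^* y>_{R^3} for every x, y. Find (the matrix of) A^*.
A^* = A^T =
[[3, -2, -2],
 [-3, -2, 1],
 [2, -2, -1]]

For real matrices with standard dot products, the defining identity <Ax, y> = <x, A^* y> gives (Ax)^T y = x^T (A^*) y, i.e. x^T A^T y = x^T (A^*) y. Since this holds for all x, y, we must have A^* = A^T. Therefore
A^* =
[[3, -2, -2],
 [-3, -2, 1],
 [2, -2, -1]].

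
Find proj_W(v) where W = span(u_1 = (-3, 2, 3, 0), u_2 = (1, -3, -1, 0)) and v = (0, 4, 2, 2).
proj_W(v) = (-1, 4, 1, 0)

Set up U = [u_1 | ... | u_2] ∈ R^(4×2). The projector onto W = col(U) is P = U (U^T U)^(-1) U^T.
Compute U^T U =
  [22, -12]
  [-12, 11],
and U^T v = (14, -14).
Solve U^T U · c = U^T v for the coefficients: c = (-1/7, -10/7). The projection is proj_W(v) = U c.
Check: (v - proj_W(v)) · u_1 = 0  (should be 0).
Check: (v - proj_W(v)) · u_2 = 0  (should be 0).
Result: proj_W(v) = (-1, 4, 1, 0).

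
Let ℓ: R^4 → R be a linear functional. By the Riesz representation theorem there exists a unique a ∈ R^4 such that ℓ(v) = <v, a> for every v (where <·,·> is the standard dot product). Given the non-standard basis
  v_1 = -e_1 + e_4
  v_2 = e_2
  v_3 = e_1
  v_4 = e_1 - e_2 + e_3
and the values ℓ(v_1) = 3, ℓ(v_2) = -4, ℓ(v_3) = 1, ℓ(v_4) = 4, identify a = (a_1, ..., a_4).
a = (1, -4, -1, 4)

Write a = (a_1, ..., a_4) in the standard basis. For each basis vector v_i, ℓ(v_i) = <v_i, a> is a linear equation in the a_j's. Collect the n equations into a matrix system V a = ℓ, where row i of V is v_i (expressed in the standard basis). Since V is invertible (lower-triangular with 1s on the diagonal, up to permutation), solve by back-substitution:
  V =
[[-1, 0, 0, 1],
 [0, 1, 0, 0],
 [1, 0, 0, 0],
 [1, -1, 1, 0]]
  V a = (3, -4, 1, 4)
Solving gives a = (1, -4, -1, 4).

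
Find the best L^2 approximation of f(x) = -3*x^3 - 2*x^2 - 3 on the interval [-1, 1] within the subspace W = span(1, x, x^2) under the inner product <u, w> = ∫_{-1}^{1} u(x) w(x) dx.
g(x) = -2*x^2 - 9*x/5 - 3

The best approximation g ∈ W is the orthogonal projection of f onto W. Writing g = a_0 + a_1 x + a_2 x^2, the coefficients solve the normal equations G · a = b where
  G_{ij} = <φ_i, φ_j> and b_i = <f, φ_i>, with φ_0 = 1, φ_1 = x, φ_2 = x^2.
G =
  [2, 0, 2/3]
  [0, 2/3, 0]
  [2/3, 0, 2/5],
b = (-22/3, -6/5, -14/5).
Solving gives a_0 = -3, a_1 = -9/5, a_2 = -2, so
  g(x) = -2*x^2 - 9*x/5 - 3.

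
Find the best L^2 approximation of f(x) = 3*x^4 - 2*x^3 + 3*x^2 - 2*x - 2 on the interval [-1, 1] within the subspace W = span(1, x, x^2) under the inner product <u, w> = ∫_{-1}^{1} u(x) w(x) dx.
g(x) = 39*x^2/7 - 16*x/5 - 79/35

The best approximation g ∈ W is the orthogonal projection of f onto W. Writing g = a_0 + a_1 x + a_2 x^2, the coefficients solve the normal equations G · a = b where
  G_{ij} = <φ_i, φ_j> and b_i = <f, φ_i>, with φ_0 = 1, φ_1 = x, φ_2 = x^2.
G =
  [2, 0, 2/3]
  [0, 2/3, 0]
  [2/3, 0, 2/5],
b = (-4/5, -32/15, 76/105).
Solving gives a_0 = -79/35, a_1 = -16/5, a_2 = 39/7, so
  g(x) = 39*x^2/7 - 16*x/5 - 79/35.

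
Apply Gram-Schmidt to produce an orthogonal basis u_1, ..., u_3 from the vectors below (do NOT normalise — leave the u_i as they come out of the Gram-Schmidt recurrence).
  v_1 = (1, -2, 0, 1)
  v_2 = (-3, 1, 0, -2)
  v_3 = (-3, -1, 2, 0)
Orthogonal basis:
  u_1 = (1, -2, 0, 1)
  u_2 = (-11/6, -4/3, 0, -5/6)
  u_3 = (-24/35, 8/35, 2, 8/7)

Apply the Gram-Schmidt recurrence
  u_1 = v_1
  u_i = v_i − Σ_{j<i} ((v_i · u_j) / (u_j · u_j)) · u_j.

Step by step this gives:
  u_1 = (1, -2, 0, 1)
  u_2 = (-11/6, -4/3, 0, -5/6)
  u_3 = (-24/35, 8/35, 2, 8/7)

Orthogonality check:
  u_2 · u_1 = 0 (should be 0)
  u_3 · u_1 = 0 (should be 0)
  u_3 · u_2 = 0 (should be 0)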